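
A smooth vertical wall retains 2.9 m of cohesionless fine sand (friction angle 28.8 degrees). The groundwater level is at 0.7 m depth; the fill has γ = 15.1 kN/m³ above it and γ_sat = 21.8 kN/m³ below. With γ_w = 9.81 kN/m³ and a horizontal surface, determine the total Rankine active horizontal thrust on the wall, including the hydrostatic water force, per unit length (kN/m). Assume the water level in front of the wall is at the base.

43.3 kN/m

K_a = tan²(45° − φ/2) = 0.3498.
γ' = 21.8 − 9.81 = 11.99 kN/m³. Depth below WT = 2.2 m.
σ'_h at WT = K_a γ d_w = 3.697 kPa; at base = 3.697 + K_a γ' × 2.2 = 12.92 kPa.
P₁ (0–0.7 m) = ½×3.697×0.7 = 1.294. P₂ (0.7–2.9 m) = ½(3.697+12.92)×2.2 = 18.28.
P_w = ½ γ_w h₂² = 0.5×9.81×2.2² = 23.74. Total = 1.294+18.28+23.74 = 43.32 kN/m.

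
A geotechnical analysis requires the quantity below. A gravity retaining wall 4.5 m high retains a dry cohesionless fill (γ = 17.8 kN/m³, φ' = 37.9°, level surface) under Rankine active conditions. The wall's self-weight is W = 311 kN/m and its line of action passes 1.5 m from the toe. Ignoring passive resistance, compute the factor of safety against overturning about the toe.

7.22

K_a = tan²(45° − 37.9°/2) = 0.2389.
P_a = ½K_aγH² = 0.5×0.2389×17.8×4.5² = 43.06 kN/m, acting at H/3 = 1.500 m above the base.
Overturning moment M_o = P_a × H/3 = 43.06 × 1.500 = 64.59.
Resisting moment M_r = W × 1.5 = 311 × 1.5 = 466.5.
FS_overturning = M_r/M_o = 466.5/64.59 = 7.222.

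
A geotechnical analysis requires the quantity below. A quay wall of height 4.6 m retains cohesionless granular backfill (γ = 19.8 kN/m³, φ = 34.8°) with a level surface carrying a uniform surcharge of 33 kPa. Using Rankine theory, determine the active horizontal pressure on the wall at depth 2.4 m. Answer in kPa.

K_a = (1 − sin φ)/(1 + sin φ) = 0.2733.
σ_v = γz + q = 19.8 × 2.4 + 33 = 80.52 kPa.
σ_h = K_a σ_v = 0.2733 × 80.52 = 22.01 kPa.

22.0 kPa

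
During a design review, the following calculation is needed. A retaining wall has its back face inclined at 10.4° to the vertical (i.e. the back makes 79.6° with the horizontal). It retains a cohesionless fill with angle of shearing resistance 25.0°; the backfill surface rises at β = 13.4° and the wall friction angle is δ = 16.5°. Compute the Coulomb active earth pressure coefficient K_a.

0.564

K_a = sin²(α+φ) / [sin²α · sin(α−δ) · (1 + √{sin(φ+δ)sin(φ−β) / (sin(α−δ)sin(α+β))})²].
With α = 79.6°, φ = 25.0°, δ = 16.5°, β = 13.4°: K_a = 0.5644.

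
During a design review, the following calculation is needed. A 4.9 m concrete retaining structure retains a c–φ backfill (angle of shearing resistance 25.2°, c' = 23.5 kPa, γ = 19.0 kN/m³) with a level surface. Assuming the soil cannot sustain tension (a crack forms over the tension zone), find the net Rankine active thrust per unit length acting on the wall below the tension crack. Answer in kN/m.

3.84 kN/m

K_a = 0.4027; √K_a = 0.6346.
Tension-crack depth z_c = 2c/(γ√K_a) = 2×23.5/(19.0×0.6346) = 3.898 m.
σ_a at base = K_a γ H − 2c√K_a = 0.4027×19.0×4.9 − 2×23.5×0.6346 = 7.668 kPa.
P_a = ½ × 7.668 × (H − z_c) = 0.5×7.668×1.002 = 3.842 kN/m.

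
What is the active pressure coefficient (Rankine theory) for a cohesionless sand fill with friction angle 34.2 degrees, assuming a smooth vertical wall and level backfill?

K_a = (1 − sin φ)/(1 + sin φ) = (1 − sin 34.2°)/(1 + sin 34.2°) = 0.2803.

0.280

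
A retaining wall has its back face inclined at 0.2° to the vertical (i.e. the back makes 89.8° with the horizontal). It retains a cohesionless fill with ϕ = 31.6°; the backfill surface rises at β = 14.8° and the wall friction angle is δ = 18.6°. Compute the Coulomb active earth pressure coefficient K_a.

0.346

K_a = sin²(α+φ) / [sin²α · sin(α−δ) · (1 + √{sin(φ+δ)sin(φ−β) / (sin(α−δ)sin(α+β))})²].
With α = 89.8°, φ = 31.6°, δ = 18.6°, β = 14.8°: K_a = 0.3456.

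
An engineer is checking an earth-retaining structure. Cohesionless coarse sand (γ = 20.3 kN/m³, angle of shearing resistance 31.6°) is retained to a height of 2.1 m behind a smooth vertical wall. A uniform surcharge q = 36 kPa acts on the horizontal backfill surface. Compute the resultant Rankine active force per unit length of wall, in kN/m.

K_a = tan²(45° − φ/2) = 0.3123.
Soil triangle: ½ K_a γ H² = 0.5×0.3123×20.3×2.1² = 13.98 kN/m.
Surcharge rectangle: K_a q H = 0.3123×36×2.1 = 23.61 kN/m.
Total = 13.98 + 23.61 = 37.59 kN/m.

37.6 kN/m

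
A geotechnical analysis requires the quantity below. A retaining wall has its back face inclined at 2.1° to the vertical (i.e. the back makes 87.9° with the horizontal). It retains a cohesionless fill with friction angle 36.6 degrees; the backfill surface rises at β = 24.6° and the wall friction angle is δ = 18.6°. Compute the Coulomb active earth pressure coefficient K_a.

0.348

K_a = sin²(α+φ) / [sin²α · sin(α−δ) · (1 + √{sin(φ+δ)sin(φ−β) / (sin(α−δ)sin(α+β))})²].
With α = 87.9°, φ = 36.6°, δ = 18.6°, β = 24.6°: K_a = 0.3485.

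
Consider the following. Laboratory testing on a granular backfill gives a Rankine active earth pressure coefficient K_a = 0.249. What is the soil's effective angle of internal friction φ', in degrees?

37.0°

K_a = tan²(45° − φ/2) ⇒ 45° − φ/2 = arctan(√0.249) = 26.52°.
φ = 2(45° − 26.52°) = 36.96°.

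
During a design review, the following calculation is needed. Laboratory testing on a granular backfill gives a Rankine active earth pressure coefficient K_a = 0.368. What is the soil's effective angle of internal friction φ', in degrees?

27.5°

K_a = tan²(45° − φ/2) ⇒ 45° − φ/2 = arctan(√0.368) = 31.24°.
φ = 2(45° − 31.24°) = 27.52°.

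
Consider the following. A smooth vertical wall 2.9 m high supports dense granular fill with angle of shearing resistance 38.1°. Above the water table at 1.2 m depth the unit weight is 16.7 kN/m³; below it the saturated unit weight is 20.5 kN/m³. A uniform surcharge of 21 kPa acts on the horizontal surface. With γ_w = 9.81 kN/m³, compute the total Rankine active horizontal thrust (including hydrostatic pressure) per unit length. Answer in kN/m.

43.2 kN/m

K_a = tan²(45° − φ/2) = 0.2368.
γ' = 20.5 − 9.81 = 10.69 kN/m³. h₂ = H − d_w = 1.7 m.
σ'_h: at surface K_a·q = 4.973; at WT K_a(q+γd_w) = 9.720; at base K_a(q+γd_w+γ'h₂) = 14.02 kPa.
P₁ = ½(4.973+9.720)×1.2 = 8.816; P₂ = ½(9.720+14.02)×1.7 = 20.18; P_w = ½γ_w h₂² = 14.18.
Total = 8.816+20.18+14.18 = 43.17 kN/m.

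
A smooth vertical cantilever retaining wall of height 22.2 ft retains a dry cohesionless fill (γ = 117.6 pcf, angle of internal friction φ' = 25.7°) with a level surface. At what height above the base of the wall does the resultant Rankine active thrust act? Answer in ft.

K_a = 0.3950.
The pressure distribution is triangular, so the resultant acts at H/3 above the base = 22.2/3 = 7.400 ft.

7.40 ft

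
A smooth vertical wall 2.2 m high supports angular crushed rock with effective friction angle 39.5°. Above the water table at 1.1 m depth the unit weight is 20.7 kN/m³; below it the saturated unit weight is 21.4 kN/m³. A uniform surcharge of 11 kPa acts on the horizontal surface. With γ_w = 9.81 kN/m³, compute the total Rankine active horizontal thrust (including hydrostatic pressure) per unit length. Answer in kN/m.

21.2 kN/m

K_a = tan²(45° − φ/2) = 0.2224.
γ' = 21.4 − 9.81 = 11.59 kN/m³. h₂ = H − d_w = 1.1 m.
σ'_h: at surface K_a·q = 2.447; at WT K_a(q+γd_w) = 7.512; at base K_a(q+γd_w+γ'h₂) = 10.35 kPa.
P₁ = ½(2.447+7.512)×1.1 = 5.477; P₂ = ½(7.512+10.35)×1.1 = 9.823; P_w = ½γ_w h₂² = 5.935.
Total = 5.477+9.823+5.935 = 21.23 kN/m.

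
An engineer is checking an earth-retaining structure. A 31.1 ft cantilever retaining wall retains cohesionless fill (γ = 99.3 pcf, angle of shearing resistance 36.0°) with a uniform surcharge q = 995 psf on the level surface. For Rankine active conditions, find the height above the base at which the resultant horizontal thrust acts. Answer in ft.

12.4 ft

K_a = 0.2596.
Triangular part P₁ = ½K_aγH² = 12470 at H/3 = 10.37 ft; rectangular part P₂ = K_a q H = 8034 at H/2 = 15.55 ft.
ȳ = (P₁·10.37 + P₂·15.55)/(P₁+P₂) = 12.40 ft.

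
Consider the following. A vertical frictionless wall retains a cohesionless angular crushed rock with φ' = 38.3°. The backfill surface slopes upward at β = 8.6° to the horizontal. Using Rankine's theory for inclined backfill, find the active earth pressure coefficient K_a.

K_a = cos β · (cos β − √(cos²β − cos²φ)) / (cos β + √(cos²β − cos²φ)).
cos β = 0.9888, cos φ = 0.7848, √(cos²β − cos²φ) = 0.6015.
K_a = 0.9888 × (0.9888 − 0.6015)/(0.9888 + 0.6015) = 0.2408.

0.241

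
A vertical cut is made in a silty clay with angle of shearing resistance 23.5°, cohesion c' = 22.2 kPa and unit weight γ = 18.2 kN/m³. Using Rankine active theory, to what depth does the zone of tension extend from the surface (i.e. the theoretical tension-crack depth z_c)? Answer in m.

K_a = tan²(45° − 23.5°/2) = 0.4298; √K_a = 0.6556.
The active pressure is zero where K_a γ z = 2c√K_a, so z_c = 2c/(γ√K_a) = 2×22.2/(18.2×0.6556) = 3.721 m.

3.72 m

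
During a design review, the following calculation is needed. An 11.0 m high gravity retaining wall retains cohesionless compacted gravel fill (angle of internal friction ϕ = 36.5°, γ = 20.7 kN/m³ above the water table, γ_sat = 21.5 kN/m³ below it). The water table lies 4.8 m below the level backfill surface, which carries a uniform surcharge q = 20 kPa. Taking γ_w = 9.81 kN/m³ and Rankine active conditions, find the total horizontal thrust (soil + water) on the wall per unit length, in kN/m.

K_a = tan²(45° − φ/2) = 0.2541.
γ' = 21.5 − 9.81 = 11.69 kN/m³. h₂ = H − d_w = 6.2 m.
σ'_h: at surface K_a·q = 5.081; at WT K_a(q+γd_w) = 30.32; at base K_a(q+γd_w+γ'h₂) = 48.74 kPa.
P₁ = ½(5.081+30.32)×4.8 = 84.97; P₂ = ½(30.32+48.74)×6.2 = 245.1; P_w = ½γ_w h₂² = 188.5.
Total = 84.97+245.1+188.5 = 518.6 kN/m.

519 kN/m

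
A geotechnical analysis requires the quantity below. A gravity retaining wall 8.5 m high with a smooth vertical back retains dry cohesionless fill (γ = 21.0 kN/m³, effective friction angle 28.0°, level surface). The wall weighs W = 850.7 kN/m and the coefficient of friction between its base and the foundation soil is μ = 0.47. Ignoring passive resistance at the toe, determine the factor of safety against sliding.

K_a = tan²(45° − 28.0°/2) = 0.3610.
P_a = ½K_aγH² = 0.5×0.3610×21.0×8.5² = 273.9 kN/m, acting at H/3 = 2.833 m above the base.
FS_sliding = μW / P_a = 0.47×850.7 / 273.9 = 1.460.

1.46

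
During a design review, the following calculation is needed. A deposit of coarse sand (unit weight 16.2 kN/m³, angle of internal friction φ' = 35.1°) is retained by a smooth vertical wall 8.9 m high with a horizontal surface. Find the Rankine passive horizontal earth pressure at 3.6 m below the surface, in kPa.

K_p = (1 + sin φ)/(1 − sin φ) = 3.706.
σ_h = K_p γ z = 3.706 × 16.2 × 3.6 = 216.1 kPa.

216 kPa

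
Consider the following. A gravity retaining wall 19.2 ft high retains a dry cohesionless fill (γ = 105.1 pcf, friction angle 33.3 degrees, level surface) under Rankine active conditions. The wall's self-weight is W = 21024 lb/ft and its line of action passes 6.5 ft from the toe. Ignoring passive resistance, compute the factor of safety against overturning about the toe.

3.79

K_a = tan²(45° − 33.3°/2) = 0.2911.
P_a = ½K_aγH² = 0.5×0.2911×105.1×19.2² = 5640 lb/ft, acting at H/3 = 6.400 ft above the base.
Overturning moment M_o = P_a × H/3 = 5640 × 6.400 = 36100.
Resisting moment M_r = W × 6.5 = 21024 × 6.5 = 136700.
FS_overturning = M_r/M_o = 136700/36100 = 3.786.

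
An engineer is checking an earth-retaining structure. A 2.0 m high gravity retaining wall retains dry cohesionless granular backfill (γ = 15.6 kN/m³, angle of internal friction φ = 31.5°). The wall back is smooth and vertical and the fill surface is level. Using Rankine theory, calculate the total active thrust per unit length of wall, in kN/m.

K_a = tan²(45° − φ/2) = 0.3136.
P_a = ½ K_a γ H² = 0.5 × 0.3136 × 15.6 × 2.0² = 9.785 kN/m.

9.79 kN/m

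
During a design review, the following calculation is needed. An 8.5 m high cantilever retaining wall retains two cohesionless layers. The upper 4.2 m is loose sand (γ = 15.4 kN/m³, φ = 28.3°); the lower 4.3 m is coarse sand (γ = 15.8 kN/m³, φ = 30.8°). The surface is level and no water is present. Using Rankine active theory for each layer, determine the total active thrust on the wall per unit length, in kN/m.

K_a1 = tan²(45°−28.3°/2) = 0.3568; K_a2 = tan²(45°−30.8°/2) = 0.3227.
Layer 1: σ at base = K_a1 γ₁ h₁ = 23.08 kPa; P₁ = ½×23.08×4.2 = 48.46.
Layer 2: σ_v at top = γ₁h₁ = 64.68; σ_h top = K_a2×64.68 = 20.87; σ_h base = K_a2×(64.68+15.8×4.3) = 42.80.
P₂ = ½(20.87+42.80)×4.3 = 136.9. Total P_a = 48.46+136.9 = 185.4 kN/m.

185 kN/m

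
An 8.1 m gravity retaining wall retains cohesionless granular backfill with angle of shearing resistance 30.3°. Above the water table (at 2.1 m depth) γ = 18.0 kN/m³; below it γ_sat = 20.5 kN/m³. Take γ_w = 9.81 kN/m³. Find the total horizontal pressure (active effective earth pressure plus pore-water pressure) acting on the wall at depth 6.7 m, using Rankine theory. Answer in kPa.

73.8 kPa

K_a = (1 − sin φ)/(1 + sin φ) = 0.3293.
γ' = 20.5 − 9.81 = 10.69 kN/m³.
Effective vertical stress at 6.7 m: σ'_v = 18.0×2.1 + 10.69×4.60 = 86.97 kPa.
σ'_h = K_a σ'_v = 0.3293 × 86.97 = 28.64 kPa; u = γ_w × 4.60 = 45.13 kPa.
Total σ_h = 28.64 + 45.13 = 73.77 kPa.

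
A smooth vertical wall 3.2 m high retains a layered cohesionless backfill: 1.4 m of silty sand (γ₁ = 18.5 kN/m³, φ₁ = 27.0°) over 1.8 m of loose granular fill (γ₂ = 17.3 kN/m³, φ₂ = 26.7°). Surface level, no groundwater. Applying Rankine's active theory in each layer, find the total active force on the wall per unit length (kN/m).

35.2 kN/m

K_a1 = tan²(45°−27.0°/2) = 0.3755; K_a2 = tan²(45°−26.7°/2) = 0.3800.
Layer 1: σ at base = K_a1 γ₁ h₁ = 9.726 kPa; P₁ = ½×9.726×1.4 = 6.808.
Layer 2: σ_v at top = γ₁h₁ = 25.90; σ_h top = K_a2×25.90 = 9.841; σ_h base = K_a2×(25.90+17.3×1.8) = 21.67.
P₂ = ½(9.841+21.67)×1.8 = 28.36. Total P_a = 6.808+28.36 = 35.17 kN/m.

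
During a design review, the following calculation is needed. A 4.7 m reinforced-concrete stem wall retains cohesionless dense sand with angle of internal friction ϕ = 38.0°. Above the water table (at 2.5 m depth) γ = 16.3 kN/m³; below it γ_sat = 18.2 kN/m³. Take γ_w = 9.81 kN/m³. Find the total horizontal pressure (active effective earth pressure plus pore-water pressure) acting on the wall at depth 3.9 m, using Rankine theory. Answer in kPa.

K_a = (1 − sin φ)/(1 + sin φ) = 0.2379.
γ' = 18.2 − 9.81 = 8.390 kN/m³.
Effective vertical stress at 3.9 m: σ'_v = 16.3×2.5 + 8.390×1.40 = 52.50 kPa.
σ'_h = K_a σ'_v = 0.2379 × 52.50 = 12.49 kPa; u = γ_w × 1.40 = 13.73 kPa.
Total σ_h = 12.49 + 13.73 = 26.22 kPa.

26.2 kPa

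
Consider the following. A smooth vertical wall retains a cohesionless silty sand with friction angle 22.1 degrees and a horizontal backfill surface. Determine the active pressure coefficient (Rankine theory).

K_a = (1 − sin φ)/(1 + sin φ) = (1 − sin 22.1°)/(1 + sin 22.1°) = 0.4533.

0.453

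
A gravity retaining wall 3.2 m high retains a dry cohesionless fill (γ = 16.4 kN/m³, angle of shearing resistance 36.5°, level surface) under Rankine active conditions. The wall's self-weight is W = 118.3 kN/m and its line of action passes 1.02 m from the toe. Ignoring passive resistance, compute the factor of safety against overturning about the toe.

5.30

K_a = tan²(45° − 36.5°/2) = 0.2541.
P_a = ½K_aγH² = 0.5×0.2541×16.4×3.2² = 21.33 kN/m, acting at H/3 = 1.067 m above the base.
Overturning moment M_o = P_a × H/3 = 21.33 × 1.067 = 22.75.
Resisting moment M_r = W × 1.02 = 118.3 × 1.02 = 120.7.
FS_overturning = M_r/M_o = 120.7/22.75 = 5.303.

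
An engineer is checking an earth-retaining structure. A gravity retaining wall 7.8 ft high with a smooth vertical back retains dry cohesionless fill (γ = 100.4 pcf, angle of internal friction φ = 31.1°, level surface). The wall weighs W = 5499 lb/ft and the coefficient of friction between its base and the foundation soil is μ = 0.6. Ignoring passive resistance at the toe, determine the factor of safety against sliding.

3.39

K_a = tan²(45° − 31.1°/2) = 0.3188.
P_a = ½K_aγH² = 0.5×0.3188×100.4×7.8² = 973.7 lb/ft, acting at H/3 = 2.600 ft above the base.
FS_sliding = μW / P_a = 0.6×5499 / 973.7 = 3.389.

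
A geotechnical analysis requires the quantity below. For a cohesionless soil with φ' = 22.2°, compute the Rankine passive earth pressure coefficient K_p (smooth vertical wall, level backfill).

K_p = (1 + sin φ)/(1 − sin φ) = tan²(45° + 22.2°/2) = 2.215.

2.21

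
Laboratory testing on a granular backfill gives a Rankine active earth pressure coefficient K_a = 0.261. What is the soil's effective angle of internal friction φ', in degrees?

35.9°

K_a = tan²(45° − φ/2) ⇒ 45° − φ/2 = arctan(√0.261) = 27.06°.
φ = 2(45° − 27.06°) = 35.88°.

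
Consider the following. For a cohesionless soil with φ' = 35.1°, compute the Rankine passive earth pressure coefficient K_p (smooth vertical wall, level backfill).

K_p = (1 + sin φ)/(1 − sin φ) = tan²(45° + 35.1°/2) = 3.706.

3.71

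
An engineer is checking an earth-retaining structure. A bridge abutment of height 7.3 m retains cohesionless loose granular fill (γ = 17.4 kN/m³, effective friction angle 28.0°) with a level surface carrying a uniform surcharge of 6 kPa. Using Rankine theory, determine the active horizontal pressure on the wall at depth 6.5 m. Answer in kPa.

K_a = (1 − sin φ)/(1 + sin φ) = 0.3610.
σ_v = γz + q = 17.4 × 6.5 + 6 = 119.1 kPa.
σ_h = K_a σ_v = 0.3610 × 119.1 = 43.00 kPa.

43.0 kPa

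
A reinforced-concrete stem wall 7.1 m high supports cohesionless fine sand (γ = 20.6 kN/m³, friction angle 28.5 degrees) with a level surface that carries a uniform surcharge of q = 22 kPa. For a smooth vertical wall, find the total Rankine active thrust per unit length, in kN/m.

239 kN/m

K_a = tan²(45° − φ/2) = 0.3540.
Soil triangle: ½ K_a γ H² = 0.5×0.3540×20.6×7.1² = 183.8 kN/m.
Surcharge rectangle: K_a q H = 0.3540×22×7.1 = 55.29 kN/m.
Total = 183.8 + 55.29 = 239.1 kN/m.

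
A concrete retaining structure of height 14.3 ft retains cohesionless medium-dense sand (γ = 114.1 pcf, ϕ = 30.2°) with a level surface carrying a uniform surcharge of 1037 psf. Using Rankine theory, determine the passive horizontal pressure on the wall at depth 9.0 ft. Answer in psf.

K_p = (1 + sin φ)/(1 − sin φ) = 3.024.
σ_v = γz + q = 114.1 × 9.0 + 1037 = 2064 psf.
σ_h = K_p σ_v = 3.024 × 2064 = 6242 psf.

6240 psf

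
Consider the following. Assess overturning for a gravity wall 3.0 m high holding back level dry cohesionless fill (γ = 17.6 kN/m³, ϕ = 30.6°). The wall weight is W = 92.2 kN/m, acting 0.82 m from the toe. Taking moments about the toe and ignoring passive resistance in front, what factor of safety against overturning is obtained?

K_a = tan²(45° − 30.6°/2) = 0.3253.
P_a = ½K_aγH² = 0.5×0.3253×17.6×3.0² = 25.77 kN/m, acting at H/3 = 1.000 m above the base.
Overturning moment M_o = P_a × H/3 = 25.77 × 1.000 = 25.77.
Resisting moment M_r = W × 0.82 = 92.2 × 0.82 = 75.60.
FS_overturning = M_r/M_o = 75.60/25.77 = 2.934.

2.93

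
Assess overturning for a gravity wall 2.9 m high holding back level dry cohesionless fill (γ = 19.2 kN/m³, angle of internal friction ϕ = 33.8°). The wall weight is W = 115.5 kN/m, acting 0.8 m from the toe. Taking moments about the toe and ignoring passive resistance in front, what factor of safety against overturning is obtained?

K_a = tan²(45° − 33.8°/2) = 0.2851.
P_a = ½K_aγH² = 0.5×0.2851×19.2×2.9² = 23.02 kN/m, acting at H/3 = 0.9667 m above the base.
Overturning moment M_o = P_a × H/3 = 23.02 × 0.9667 = 22.25.
Resisting moment M_r = W × 0.8 = 115.5 × 0.8 = 92.40.
FS_overturning = M_r/M_o = 92.40/22.25 = 4.153.

4.15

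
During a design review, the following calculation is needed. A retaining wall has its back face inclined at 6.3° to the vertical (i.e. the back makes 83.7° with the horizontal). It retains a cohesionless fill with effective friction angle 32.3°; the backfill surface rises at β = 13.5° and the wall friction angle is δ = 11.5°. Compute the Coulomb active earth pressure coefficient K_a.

0.389

K_a = sin²(α+φ) / [sin²α · sin(α−δ) · (1 + √{sin(φ+δ)sin(φ−β) / (sin(α−δ)sin(α+β))})²].
With α = 83.7°, φ = 32.3°, δ = 11.5°, β = 13.5°: K_a = 0.3889.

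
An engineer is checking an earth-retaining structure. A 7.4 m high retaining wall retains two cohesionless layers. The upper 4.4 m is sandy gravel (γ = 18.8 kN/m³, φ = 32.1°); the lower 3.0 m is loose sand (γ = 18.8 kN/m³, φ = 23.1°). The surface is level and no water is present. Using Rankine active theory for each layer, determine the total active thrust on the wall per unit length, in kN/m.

K_a1 = tan²(45°−32.1°/2) = 0.3060; K_a2 = tan²(45°−23.1°/2) = 0.4364.
Layer 1: σ at base = K_a1 γ₁ h₁ = 25.31 kPa; P₁ = ½×25.31×4.4 = 55.69.
Layer 2: σ_v at top = γ₁h₁ = 82.72; σ_h top = K_a2×82.72 = 36.10; σ_h base = K_a2×(82.72+18.8×3.0) = 60.72.
P₂ = ½(36.10+60.72)×3.0 = 145.2. Total P_a = 55.69+145.2 = 200.9 kN/m.

201 kN/m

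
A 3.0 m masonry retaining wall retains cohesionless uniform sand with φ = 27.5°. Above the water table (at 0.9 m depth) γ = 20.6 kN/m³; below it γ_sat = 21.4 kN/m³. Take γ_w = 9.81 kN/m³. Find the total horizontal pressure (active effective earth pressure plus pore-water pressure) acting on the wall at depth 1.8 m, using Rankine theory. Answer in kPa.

19.5 kPa

K_a = (1 − sin φ)/(1 + sin φ) = 0.3682.
γ' = 21.4 − 9.81 = 11.59 kN/m³.
Effective vertical stress at 1.8 m: σ'_v = 20.6×0.9 + 11.59×0.900 = 28.97 kPa.
σ'_h = K_a σ'_v = 0.3682 × 28.97 = 10.67 kPa; u = γ_w × 0.900 = 8.829 kPa.
Total σ_h = 10.67 + 8.829 = 19.50 kPa.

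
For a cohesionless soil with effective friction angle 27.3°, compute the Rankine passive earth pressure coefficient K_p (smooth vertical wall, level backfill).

2.69

K_p = (1 + sin φ)/(1 − sin φ) = tan²(45° + 27.3°/2) = 2.694.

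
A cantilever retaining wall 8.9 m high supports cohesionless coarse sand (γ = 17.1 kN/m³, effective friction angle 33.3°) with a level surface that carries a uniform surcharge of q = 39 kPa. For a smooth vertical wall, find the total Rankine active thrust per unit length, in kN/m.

298 kN/m

K_a = tan²(45° − φ/2) = 0.2911.
Soil triangle: ½ K_a γ H² = 0.5×0.2911×17.1×8.9² = 197.2 kN/m.
Surcharge rectangle: K_a q H = 0.2911×39×8.9 = 101.1 kN/m.
Total = 197.2 + 101.1 = 298.2 kN/m.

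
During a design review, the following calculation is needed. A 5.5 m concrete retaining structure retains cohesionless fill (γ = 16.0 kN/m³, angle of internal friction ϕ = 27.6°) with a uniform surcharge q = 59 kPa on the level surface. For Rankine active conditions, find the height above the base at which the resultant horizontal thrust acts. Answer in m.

K_a = 0.3668.
Triangular part P₁ = ½K_aγH² = 88.76 at H/3 = 1.833 m; rectangular part P₂ = K_a q H = 119.0 at H/2 = 2.750 m.
ȳ = (P₁·1.833 + P₂·2.750)/(P₁+P₂) = 2.358 m.

2.36 m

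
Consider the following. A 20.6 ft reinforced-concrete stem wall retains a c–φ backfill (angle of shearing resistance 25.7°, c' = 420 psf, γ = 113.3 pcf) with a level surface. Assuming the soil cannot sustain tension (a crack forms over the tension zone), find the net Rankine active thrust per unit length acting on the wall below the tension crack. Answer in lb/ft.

K_a = 0.3950; √K_a = 0.6285.
Tension-crack depth z_c = 2c/(γ√K_a) = 2×420/(113.3×0.6285) = 11.80 ft.
σ_a at base = K_a γ H − 2c√K_a = 0.3950×113.3×20.6 − 2×420×0.6285 = 394.0 psf.
P_a = ½ × 394.0 × (H − z_c) = 0.5×394.0×8.804 = 1735 lb/ft.

1730 lb/ft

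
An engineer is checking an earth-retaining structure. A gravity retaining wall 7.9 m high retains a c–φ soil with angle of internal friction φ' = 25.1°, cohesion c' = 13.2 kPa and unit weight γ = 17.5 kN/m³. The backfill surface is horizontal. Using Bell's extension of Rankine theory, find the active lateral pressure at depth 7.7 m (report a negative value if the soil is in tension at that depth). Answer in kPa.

K_a = (1 − sin φ)/(1 + sin φ) = 0.4043.
σ_a = K_a γ z − 2c√K_a = 0.4043×17.5×7.7 − 2×13.2×0.6358 = 37.69 kPa.

37.7 kPa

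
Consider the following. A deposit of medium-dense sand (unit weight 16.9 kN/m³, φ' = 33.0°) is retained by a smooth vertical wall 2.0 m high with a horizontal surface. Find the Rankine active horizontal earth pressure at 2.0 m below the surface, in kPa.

K_a = (1 − sin φ)/(1 + sin φ) = 0.2948.
σ_h = K_a γ z = 0.2948 × 16.9 × 2.0 = 9.964 kPa.

9.96 kPa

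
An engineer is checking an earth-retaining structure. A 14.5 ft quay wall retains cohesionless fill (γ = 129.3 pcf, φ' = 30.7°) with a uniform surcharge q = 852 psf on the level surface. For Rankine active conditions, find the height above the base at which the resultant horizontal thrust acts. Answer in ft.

5.98 ft

K_a = 0.3240.
Triangular part P₁ = ½K_aγH² = 4404 at H/3 = 4.833 ft; rectangular part P₂ = K_a q H = 4003 at H/2 = 7.250 ft.
ȳ = (P₁·4.833 + P₂·7.250)/(P₁+P₂) = 5.984 ft.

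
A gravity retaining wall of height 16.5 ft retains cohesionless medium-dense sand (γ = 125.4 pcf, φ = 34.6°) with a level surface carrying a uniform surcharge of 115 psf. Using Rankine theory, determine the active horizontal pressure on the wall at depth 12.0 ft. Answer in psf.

K_a = (1 − sin φ)/(1 + sin φ) = 0.2756.
σ_v = γz + q = 125.4 × 12.0 + 115 = 1620 psf.
σ_h = K_a σ_v = 0.2756 × 1620 = 446.5 psf.

446 psf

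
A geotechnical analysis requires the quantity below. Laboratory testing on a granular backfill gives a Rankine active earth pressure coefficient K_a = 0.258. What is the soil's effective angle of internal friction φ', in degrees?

36.1°

K_a = tan²(45° − φ/2) ⇒ 45° − φ/2 = arctan(√0.258) = 26.93°.
φ = 2(45° − 26.93°) = 36.14°.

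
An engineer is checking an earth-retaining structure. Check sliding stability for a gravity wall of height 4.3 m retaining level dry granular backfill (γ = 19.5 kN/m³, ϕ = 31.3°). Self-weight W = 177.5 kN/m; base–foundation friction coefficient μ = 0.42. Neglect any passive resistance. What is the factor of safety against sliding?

K_a = tan²(45° − 31.3°/2) = 0.3162.
P_a = ½K_aγH² = 0.5×0.3162×19.5×4.3² = 57.00 kN/m, acting at H/3 = 1.433 m above the base.
FS_sliding = μW / P_a = 0.42×177.5 / 57.00 = 1.308.

1.31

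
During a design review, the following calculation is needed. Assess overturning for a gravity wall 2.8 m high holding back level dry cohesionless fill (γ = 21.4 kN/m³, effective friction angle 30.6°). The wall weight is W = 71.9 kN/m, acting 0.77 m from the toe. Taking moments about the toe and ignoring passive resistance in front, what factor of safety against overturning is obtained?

2.17

K_a = tan²(45° − 30.6°/2) = 0.3253.
P_a = ½K_aγH² = 0.5×0.3253×21.4×2.8² = 27.29 kN/m, acting at H/3 = 0.9333 m above the base.
Overturning moment M_o = P_a × H/3 = 27.29 × 0.9333 = 25.47.
Resisting moment M_r = W × 0.77 = 71.9 × 0.77 = 55.36.
FS_overturning = M_r/M_o = 55.36/25.47 = 2.173.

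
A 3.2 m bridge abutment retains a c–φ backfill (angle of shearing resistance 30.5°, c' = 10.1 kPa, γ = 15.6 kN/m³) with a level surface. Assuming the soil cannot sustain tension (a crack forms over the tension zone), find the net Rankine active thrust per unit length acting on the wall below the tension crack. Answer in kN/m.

2.22 kN/m

K_a = 0.3267; √K_a = 0.5715.
Tension-crack depth z_c = 2c/(γ√K_a) = 2×10.1/(15.6×0.5715) = 2.266 m.
σ_a at base = K_a γ H − 2c√K_a = 0.3267×15.6×3.2 − 2×10.1×0.5715 = 4.762 kPa.
P_a = ½ × 4.762 × (H − z_c) = 0.5×4.762×0.9344 = 2.225 kN/m.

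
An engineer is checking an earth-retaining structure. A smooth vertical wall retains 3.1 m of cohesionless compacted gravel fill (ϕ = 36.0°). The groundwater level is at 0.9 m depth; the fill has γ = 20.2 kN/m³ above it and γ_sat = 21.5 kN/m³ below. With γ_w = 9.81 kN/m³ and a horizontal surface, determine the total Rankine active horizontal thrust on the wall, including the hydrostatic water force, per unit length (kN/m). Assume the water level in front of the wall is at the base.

43.6 kN/m

K_a = tan²(45° − φ/2) = 0.2596.
γ' = 21.5 − 9.81 = 11.69 kN/m³. Depth below WT = 2.2 m.
σ'_h at WT = K_a γ d_w = 4.720 kPa; at base = 4.720 + K_a γ' × 2.2 = 11.40 kPa.
P₁ (0–0.9 m) = ½×4.720×0.9 = 2.124. P₂ (0.9–3.1 m) = ½(4.720+11.40)×2.2 = 17.73.
P_w = ½ γ_w h₂² = 0.5×9.81×2.2² = 23.74. Total = 2.124+17.73+23.74 = 43.59 kN/m.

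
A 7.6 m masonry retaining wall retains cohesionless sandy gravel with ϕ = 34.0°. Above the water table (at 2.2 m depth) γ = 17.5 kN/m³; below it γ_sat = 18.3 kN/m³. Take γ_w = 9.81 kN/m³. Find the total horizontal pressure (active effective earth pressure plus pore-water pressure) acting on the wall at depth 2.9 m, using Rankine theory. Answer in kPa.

K_a = (1 − sin φ)/(1 + sin φ) = 0.2827.
γ' = 18.3 − 9.81 = 8.490 kN/m³.
Effective vertical stress at 2.9 m: σ'_v = 17.5×2.2 + 8.490×0.700 = 44.44 kPa.
σ'_h = K_a σ'_v = 0.2827 × 44.44 = 12.56 kPa; u = γ_w × 0.700 = 6.867 kPa.
Total σ_h = 12.56 + 6.867 = 19.43 kPa.

19.4 kPa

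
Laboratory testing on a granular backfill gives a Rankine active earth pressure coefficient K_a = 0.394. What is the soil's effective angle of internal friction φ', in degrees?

K_a = tan²(45° − φ/2) ⇒ 45° − φ/2 = arctan(√0.394) = 32.12°.
φ = 2(45° − 32.12°) = 25.77°.

25.8°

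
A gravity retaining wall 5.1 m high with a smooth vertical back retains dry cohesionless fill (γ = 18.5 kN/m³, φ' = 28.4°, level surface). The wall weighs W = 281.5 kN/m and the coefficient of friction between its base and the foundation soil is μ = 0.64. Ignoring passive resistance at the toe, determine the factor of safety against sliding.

2.11

K_a = tan²(45° − 28.4°/2) = 0.3554.
P_a = ½K_aγH² = 0.5×0.3554×18.5×5.1² = 85.50 kN/m, acting at H/3 = 1.700 m above the base.
FS_sliding = μW / P_a = 0.64×281.5 / 85.50 = 2.107.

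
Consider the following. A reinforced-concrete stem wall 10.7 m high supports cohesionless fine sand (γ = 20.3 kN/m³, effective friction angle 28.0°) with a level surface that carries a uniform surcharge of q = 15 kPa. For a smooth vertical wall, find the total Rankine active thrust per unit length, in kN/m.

477 kN/m

K_a = tan²(45° − φ/2) = 0.3610.
Soil triangle: ½ K_a γ H² = 0.5×0.3610×20.3×10.7² = 419.5 kN/m.
Surcharge rectangle: K_a q H = 0.3610×15×10.7 = 57.95 kN/m.
Total = 419.5 + 57.95 = 477.5 kN/m.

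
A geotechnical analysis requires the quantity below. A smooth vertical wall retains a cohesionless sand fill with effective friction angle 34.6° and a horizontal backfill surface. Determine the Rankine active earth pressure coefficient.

K_a = (1 − sin φ)/(1 + sin φ) = (1 − sin 34.6°)/(1 + sin 34.6°) = 0.2756.

0.276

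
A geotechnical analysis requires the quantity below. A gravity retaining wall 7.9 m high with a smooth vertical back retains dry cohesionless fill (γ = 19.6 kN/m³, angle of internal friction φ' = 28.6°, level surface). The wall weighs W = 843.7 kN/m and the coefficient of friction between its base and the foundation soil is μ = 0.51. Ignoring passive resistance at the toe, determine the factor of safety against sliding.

2.00

K_a = tan²(45° − 28.6°/2) = 0.3525.
P_a = ½K_aγH² = 0.5×0.3525×19.6×7.9² = 215.6 kN/m, acting at H/3 = 2.633 m above the base.
FS_sliding = μW / P_a = 0.51×843.7 / 215.6 = 1.996.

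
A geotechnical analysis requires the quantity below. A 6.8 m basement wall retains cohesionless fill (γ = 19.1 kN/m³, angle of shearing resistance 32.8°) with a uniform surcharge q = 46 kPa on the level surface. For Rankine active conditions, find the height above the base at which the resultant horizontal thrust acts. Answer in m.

K_a = 0.2973.
Triangular part P₁ = ½K_aγH² = 131.3 at H/3 = 2.267 m; rectangular part P₂ = K_a q H = 92.98 at H/2 = 3.400 m.
ȳ = (P₁·2.267 + P₂·3.400)/(P₁+P₂) = 2.737 m.

2.74 m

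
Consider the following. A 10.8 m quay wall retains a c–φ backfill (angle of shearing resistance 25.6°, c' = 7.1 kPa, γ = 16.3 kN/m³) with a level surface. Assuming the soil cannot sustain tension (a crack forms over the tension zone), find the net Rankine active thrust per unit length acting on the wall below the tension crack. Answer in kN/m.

287 kN/m

K_a = 0.3966; √K_a = 0.6297.
Tension-crack depth z_c = 2c/(γ√K_a) = 2×7.1/(16.3×0.6297) = 1.383 m.
σ_a at base = K_a γ H − 2c√K_a = 0.3966×16.3×10.8 − 2×7.1×0.6297 = 60.87 kPa.
P_a = ½ × 60.87 × (H − z_c) = 0.5×60.87×9.417 = 286.6 kN/m.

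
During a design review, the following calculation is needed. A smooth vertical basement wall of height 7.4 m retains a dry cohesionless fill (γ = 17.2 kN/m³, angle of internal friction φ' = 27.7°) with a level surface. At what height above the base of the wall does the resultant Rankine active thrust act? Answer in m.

K_a = 0.3653.
The pressure distribution is triangular, so the resultant acts at H/3 above the base = 7.4/3 = 2.467 m.

2.47 m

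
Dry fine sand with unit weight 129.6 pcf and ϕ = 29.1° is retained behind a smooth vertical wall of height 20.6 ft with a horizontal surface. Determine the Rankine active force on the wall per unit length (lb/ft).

K_a = tan²(45° − φ/2) = 0.3456.
P_a = ½ K_a γ H² = 0.5 × 0.3456 × 129.6 × 20.6² = 9503 lb/ft.

9500 lb/ft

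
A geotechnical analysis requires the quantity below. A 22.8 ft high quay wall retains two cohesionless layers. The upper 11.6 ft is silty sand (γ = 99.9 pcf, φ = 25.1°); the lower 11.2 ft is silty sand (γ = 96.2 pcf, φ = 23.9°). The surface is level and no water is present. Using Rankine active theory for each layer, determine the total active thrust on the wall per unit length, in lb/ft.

10800 lb/ft

K_a1 = tan²(45°−25.1°/2) = 0.4043; K_a2 = tan²(45°−23.9°/2) = 0.4233.
Layer 1: σ at base = K_a1 γ₁ h₁ = 468.5 psf; P₁ = ½×468.5×11.6 = 2717.
Layer 2: σ_v at top = γ₁h₁ = 1159; σ_h top = K_a2×1159 = 490.6; σ_h base = K_a2×(1159+96.2×11.2) = 946.7.
P₂ = ½(490.6+946.7)×11.2 = 8049. Total P_a = 2717+8049 = 10770 lb/ft.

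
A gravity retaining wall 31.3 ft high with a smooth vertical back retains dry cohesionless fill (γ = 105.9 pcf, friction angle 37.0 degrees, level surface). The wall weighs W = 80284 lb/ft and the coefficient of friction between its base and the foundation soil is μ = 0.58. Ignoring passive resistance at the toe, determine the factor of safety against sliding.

3.61

K_a = tan²(45° − 37.0°/2) = 0.2486.
P_a = ½K_aγH² = 0.5×0.2486×105.9×31.3² = 12900 lb/ft, acting at H/3 = 10.43 ft above the base.
FS_sliding = μW / P_a = 0.58×80284 / 12900 = 3.611.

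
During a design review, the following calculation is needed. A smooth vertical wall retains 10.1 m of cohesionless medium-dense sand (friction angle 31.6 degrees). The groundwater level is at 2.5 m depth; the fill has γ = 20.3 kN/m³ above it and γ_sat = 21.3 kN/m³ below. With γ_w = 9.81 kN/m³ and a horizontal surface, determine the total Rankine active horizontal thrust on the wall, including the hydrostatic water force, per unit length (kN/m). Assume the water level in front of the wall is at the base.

527 kN/m

K_a = tan²(45° − φ/2) = 0.3123.
γ' = 21.3 − 9.81 = 11.49 kN/m³. Depth below WT = 7.6 m.
σ'_h at WT = K_a γ d_w = 15.85 kPa; at base = 15.85 + K_a γ' × 7.6 = 43.13 kPa.
P₁ (0–2.5 m) = ½×15.85×2.5 = 19.81. P₂ (2.5–10.1 m) = ½(15.85+43.13)×7.6 = 224.1.
P_w = ½ γ_w h₂² = 0.5×9.81×7.6² = 283.3. Total = 19.81+224.1+283.3 = 527.2 kN/m.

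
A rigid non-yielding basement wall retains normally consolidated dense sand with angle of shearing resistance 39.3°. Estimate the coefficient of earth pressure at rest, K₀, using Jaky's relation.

0.367

K₀ = 1 − sin φ' = 1 − sin 39.3° = 0.3666.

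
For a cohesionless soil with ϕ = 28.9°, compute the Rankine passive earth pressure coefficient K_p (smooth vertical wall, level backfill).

K_p = (1 + sin φ)/(1 − sin φ) = tan²(45° + 28.9°/2) = 2.871.

2.87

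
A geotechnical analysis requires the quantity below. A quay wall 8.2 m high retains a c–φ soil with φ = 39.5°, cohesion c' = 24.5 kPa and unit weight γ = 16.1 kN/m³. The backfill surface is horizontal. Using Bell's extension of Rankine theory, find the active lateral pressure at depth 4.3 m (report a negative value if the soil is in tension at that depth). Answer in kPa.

K_a = (1 − sin φ)/(1 + sin φ) = 0.2224.
σ_a = K_a γ z − 2c√K_a = 0.2224×16.1×4.3 − 2×24.5×0.4716 = -7.711 kPa.

-7.71 kPa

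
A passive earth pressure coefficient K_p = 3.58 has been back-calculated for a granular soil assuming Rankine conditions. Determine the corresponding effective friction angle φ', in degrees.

34.3°

K_p = (1+sin φ)/(1−sin φ) ⇒ sin φ = (K_p − 1)/(K_p + 1) = 0.5633.
φ = arcsin(0.5633) = 34.29°.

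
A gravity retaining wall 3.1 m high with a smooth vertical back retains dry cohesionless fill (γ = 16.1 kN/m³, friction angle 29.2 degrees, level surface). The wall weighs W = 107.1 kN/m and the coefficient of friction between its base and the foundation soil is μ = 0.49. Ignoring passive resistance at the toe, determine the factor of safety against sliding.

1.97

K_a = tan²(45° − 29.2°/2) = 0.3442.
P_a = ½K_aγH² = 0.5×0.3442×16.1×3.1² = 26.63 kN/m, acting at H/3 = 1.033 m above the base.
FS_sliding = μW / P_a = 0.49×107.1 / 26.63 = 1.971.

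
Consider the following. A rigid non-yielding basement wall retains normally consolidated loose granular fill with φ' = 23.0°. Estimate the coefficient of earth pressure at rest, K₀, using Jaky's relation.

0.609

K₀ = 1 − sin φ' = 1 − sin 23.0° = 0.6093.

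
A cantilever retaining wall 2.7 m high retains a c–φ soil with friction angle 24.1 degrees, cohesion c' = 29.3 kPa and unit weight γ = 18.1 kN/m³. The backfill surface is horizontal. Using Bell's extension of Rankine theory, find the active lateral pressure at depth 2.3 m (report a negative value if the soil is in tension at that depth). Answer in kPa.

K_a = (1 − sin φ)/(1 + sin φ) = 0.4201.
σ_a = K_a γ z − 2c√K_a = 0.4201×18.1×2.3 − 2×29.3×0.6482 = -20.49 kPa.

-20.5 kPa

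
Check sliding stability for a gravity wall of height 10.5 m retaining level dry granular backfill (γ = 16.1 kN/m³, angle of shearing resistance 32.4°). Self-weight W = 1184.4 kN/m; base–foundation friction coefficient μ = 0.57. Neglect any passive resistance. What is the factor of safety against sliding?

2.52

K_a = tan²(45° − 32.4°/2) = 0.3022.
P_a = ½K_aγH² = 0.5×0.3022×16.1×10.5² = 268.2 kN/m, acting at H/3 = 3.500 m above the base.
FS_sliding = μW / P_a = 0.57×1184.4 / 268.2 = 2.517.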